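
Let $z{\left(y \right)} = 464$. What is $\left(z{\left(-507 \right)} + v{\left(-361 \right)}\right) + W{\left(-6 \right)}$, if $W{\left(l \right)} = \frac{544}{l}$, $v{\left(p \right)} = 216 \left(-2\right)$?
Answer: $- \frac{176}{3} \approx -58.667$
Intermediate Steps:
$v{\left(p \right)} = -432$
$\left(z{\left(-507 \right)} + v{\left(-361 \right)}\right) + W{\left(-6 \right)} = \left(464 - 432\right) + \frac{544}{-6} = 32 + 544 \left(- \frac{1}{6}\right) = 32 - \frac{272}{3} = - \frac{176}{3}$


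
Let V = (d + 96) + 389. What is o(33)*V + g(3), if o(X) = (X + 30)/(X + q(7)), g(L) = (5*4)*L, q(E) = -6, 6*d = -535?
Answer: 17705/18 ≈ 983.61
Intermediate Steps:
d = -535/6 (d = (⅙)*(-535) = -535/6 ≈ -89.167)
V = 2375/6 (V = (-535/6 + 96) + 389 = 41/6 + 389 = 2375/6 ≈ 395.83)
g(L) = 20*L
o(X) = (30 + X)/(-6 + X) (o(X) = (X + 30)/(X - 6) = (30 + X)/(-6 + X))
o(33)*V + g(3) = ((30 + 33)/(-6 + 33))*(2375/6) + 20*3 = (63/27)*(2375/6) + 60 = ((1/27)*63)*(2375/6) + 60 = (7/3)*(2375/6) + 60 = 16625/18 + 60 = 17705/18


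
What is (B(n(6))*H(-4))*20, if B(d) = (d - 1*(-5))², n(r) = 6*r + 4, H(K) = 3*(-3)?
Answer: -364500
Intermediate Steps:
H(K) = -9
n(r) = 4 + 6*r
B(d) = (5 + d)² (B(d) = (d + 5)² = (5 + d)²)
(B(n(6))*H(-4))*20 = ((5 + (4 + 6*6))²*(-9))*20 = ((5 + (4 + 36))²*(-9))*20 = ((5 + 40)²*(-9))*20 = (45²*(-9))*20 = (2025*(-9))*20 = -18225*20 = -364500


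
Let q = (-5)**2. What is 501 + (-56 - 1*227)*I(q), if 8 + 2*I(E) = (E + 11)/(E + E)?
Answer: 38278/25 ≈ 1531.1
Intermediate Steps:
q = 25
I(E) = -4 + (11 + E)/(4*E) (I(E) = -4 + ((E + 11)/(E + E))/2 = -4 + ((11 + E)/((2*E)))/2 = -4 + ((11 + E)*(1/(2*E)))/2 = -4 + ((11 + E)/(2*E))/2 = -4 + (11 + E)/(4*E))
501 + (-56 - 1*227)*I(q) = 501 + (-56 - 1*227)*((1/4)*(11 - 15*25)/25) = 501 + (-56 - 227)*((1/4)*(1/25)*(11 - 375)) = 501 - 283*(-364)/(4*25) = 501 - 283*(-91/25) = 501 + 25753/25 = 38278/25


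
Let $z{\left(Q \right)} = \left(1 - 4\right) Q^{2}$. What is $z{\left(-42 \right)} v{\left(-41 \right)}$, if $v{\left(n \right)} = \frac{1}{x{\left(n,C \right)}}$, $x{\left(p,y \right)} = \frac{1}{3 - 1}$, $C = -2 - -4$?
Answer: $-10584$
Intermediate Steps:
$C = 2$ ($C = -2 + 4 = 2$)
$x{\left(p,y \right)} = \frac{1}{2}$
$v{\left(n \right)} = 2$ ($v{\left(n \right)} = \frac{1}{\frac{1}{2}} = 2$)
$z{\left(Q \right)} = - 3 Q^{2}$ ($z{\left(Q \right)} = \left(1 - 4\right) Q^{2} = - 3 Q^{2}$)
$z{\left(-42 \right)} v{\left(-41 \right)} = - 3 \left(-42\right)^{2} \cdot 2 = \left(-3\right) 1764 \cdot 2 = \left(-5292\right) 2 = -10584$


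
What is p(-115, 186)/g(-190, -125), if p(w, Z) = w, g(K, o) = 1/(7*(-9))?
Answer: 7245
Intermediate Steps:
g(K, o) = -1/63 (g(K, o) = 1/(-63) = -1/63)
p(-115, 186)/g(-190, -125) = -115/(-1/63) = -115*(-63) = 7245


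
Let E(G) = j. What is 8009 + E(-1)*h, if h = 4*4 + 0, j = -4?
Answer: 7945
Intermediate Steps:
E(G) = -4
h = 16 (h = 16 + 0 = 16)
8009 + E(-1)*h = 8009 - 4*16 = 8009 - 64 = 7945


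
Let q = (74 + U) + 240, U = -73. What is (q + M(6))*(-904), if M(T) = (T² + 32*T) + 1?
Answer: -424880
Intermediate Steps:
q = 241 (q = (74 - 73) + 240 = 1 + 240 = 241)
M(T) = 1 + T² + 32*T
(q + M(6))*(-904) = (241 + (1 + 6² + 32*6))*(-904) = (241 + (1 + 36 + 192))*(-904) = (241 + 229)*(-904) = 470*(-904) = -424880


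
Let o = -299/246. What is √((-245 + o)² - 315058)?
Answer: I*√15397446167/246 ≈ 504.42*I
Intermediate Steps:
o = -299/246 (o = -299*1/246 = -299/246 ≈ -1.2154)
√((-245 + o)² - 315058) = √((-245 - 299/246)² - 315058) = √((-60569/246)² - 315058) = √(3668603761/60516 - 315058) = √(-15397446167/60516) = I*√15397446167/246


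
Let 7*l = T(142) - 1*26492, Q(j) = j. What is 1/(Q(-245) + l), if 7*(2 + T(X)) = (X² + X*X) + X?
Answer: -49/156993 ≈ -0.00031212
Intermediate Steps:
T(X) = -2 + X/7 + 2*X²/7 (T(X) = -2 + ((X² + X*X) + X)/7 = -2 + ((X² + X²) + X)/7 = -2 + (2*X² + X)/7 = -2 + (X + 2*X²)/7 = -2 + (X/7 + 2*X²/7) = -2 + X/7 + 2*X²/7)
l = -144988/49 (l = ((-2 + (⅐)*142 + (2/7)*142²) - 1*26492)/7 = ((-2 + 142/7 + (2/7)*20164) - 26492)/7 = ((-2 + 142/7 + 40328/7) - 26492)/7 = (40456/7 - 26492)/7 = (⅐)*(-144988/7) = -144988/49 ≈ -2958.9)
1/(Q(-245) + l) = 1/(-245 - 144988/49) = 1/(-156993/49) = -49/156993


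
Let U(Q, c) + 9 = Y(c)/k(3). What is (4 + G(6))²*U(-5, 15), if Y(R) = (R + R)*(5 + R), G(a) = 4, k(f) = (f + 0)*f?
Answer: 11072/3 ≈ 3690.7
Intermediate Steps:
k(f) = f² (k(f) = f*f = f²)
Y(R) = 2*R*(5 + R) (Y(R) = (2*R)*(5 + R) = 2*R*(5 + R))
U(Q, c) = -9 + 2*c*(5 + c)/9 (U(Q, c) = -9 + (2*c*(5 + c))/(3²) = -9 + (2*c*(5 + c))/9 = -9 + (2*c*(5 + c))*(⅑) = -9 + 2*c*(5 + c)/9)
(4 + G(6))²*U(-5, 15) = (4 + 4)²*(-9 + (2/9)*15*(5 + 15)) = 8²*(-9 + (2/9)*15*20) = 64*(-9 + 200/3) = 64*(173/3) = 11072/3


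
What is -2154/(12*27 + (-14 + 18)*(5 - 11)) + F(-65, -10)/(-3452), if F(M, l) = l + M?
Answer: -617759/86300 ≈ -7.1583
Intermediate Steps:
F(M, l) = M + l
-2154/(12*27 + (-14 + 18)*(5 - 11)) + F(-65, -10)/(-3452) = -2154/(12*27 + (-14 + 18)*(5 - 11)) + (-65 - 10)/(-3452) = -2154/(324 + 4*(-6)) - 75*(-1/3452) = -2154/(324 - 24) + 75/3452 = -2154/300 + 75/3452 = -2154*1/300 + 75/3452 = -359/50 + 75/3452 = -617759/86300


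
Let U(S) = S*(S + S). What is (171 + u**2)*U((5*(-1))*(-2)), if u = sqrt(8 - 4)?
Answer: 35000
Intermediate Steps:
u = 2 (u = sqrt(4) = 2)
U(S) = 2*S**2 (U(S) = S*(2*S) = 2*S**2)
(171 + u**2)*U((5*(-1))*(-2)) = (171 + 2**2)*(2*((5*(-1))*(-2))**2) = (171 + 4)*(2*(-5*(-2))**2) = 175*(2*10**2) = 175*(2*100) = 175*200 = 35000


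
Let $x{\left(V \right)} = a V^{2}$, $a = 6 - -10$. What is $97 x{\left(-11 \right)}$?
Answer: $187792$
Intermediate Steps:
$a = 16$ ($a = 6 + 10 = 16$)
$x{\left(V \right)} = 16 V^{2}$
$97 x{\left(-11 \right)} = 97 \cdot 16 \left(-11\right)^{2} = 97 \cdot 16 \cdot 121 = 97 \cdot 1936 = 187792$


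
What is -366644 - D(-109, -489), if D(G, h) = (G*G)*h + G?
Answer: 5443274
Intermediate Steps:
D(G, h) = G + h*G² (D(G, h) = G²*h + G = h*G² + G = G + h*G²)
-366644 - D(-109, -489) = -366644 - (-109)*(1 - 109*(-489)) = -366644 - (-109)*(1 + 53301) = -366644 - (-109)*53302 = -366644 - 1*(-5809918) = -366644 + 5809918 = 5443274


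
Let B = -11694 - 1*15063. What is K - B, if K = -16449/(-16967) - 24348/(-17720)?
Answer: 2011334211369/75163810 ≈ 26759.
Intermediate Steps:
K = 176147199/75163810 (K = -16449*(-1/16967) - 24348*(-1/17720) = 16449/16967 + 6087/4430 = 176147199/75163810 ≈ 2.3435)
B = -26757 (B = -11694 - 15063 = -26757)
K - B = 176147199/75163810 - 1*(-26757) = 176147199/75163810 + 26757 = 2011334211369/75163810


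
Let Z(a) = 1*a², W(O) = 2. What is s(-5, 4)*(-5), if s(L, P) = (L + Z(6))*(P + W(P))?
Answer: -930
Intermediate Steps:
Z(a) = a²
s(L, P) = (2 + P)*(36 + L) (s(L, P) = (L + 6²)*(P + 2) = (L + 36)*(2 + P) = (36 + L)*(2 + P) = (2 + P)*(36 + L))
s(-5, 4)*(-5) = (72 + 2*(-5) + 36*4 - 5*4)*(-5) = (72 - 10 + 144 - 20)*(-5) = 186*(-5) = -930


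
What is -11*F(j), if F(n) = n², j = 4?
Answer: -176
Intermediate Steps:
-11*F(j) = -11*4² = -11*16 = -176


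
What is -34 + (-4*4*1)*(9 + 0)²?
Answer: -1330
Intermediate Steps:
-34 + (-4*4*1)*(9 + 0)² = -34 - 16*1*9² = -34 - 16*81 = -34 - 1296 = -1330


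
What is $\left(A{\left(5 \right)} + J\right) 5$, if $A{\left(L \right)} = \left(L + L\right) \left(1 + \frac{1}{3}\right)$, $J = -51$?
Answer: $- \frac{565}{3} \approx -188.33$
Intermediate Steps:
$A{\left(L \right)} = \frac{8 L}{3}$ ($A{\left(L \right)} = 2 L \left(1 + \frac{1}{3}\right) = 2 L \frac{4}{3} = \frac{8 L}{3}$)
$\left(A{\left(5 \right)} + J\right) 5 = \left(\frac{8}{3} \cdot 5 - 51\right) 5 = \left(\frac{40}{3} - 51\right) 5 = \left(- \frac{113}{3}\right) 5 = - \frac{565}{3}$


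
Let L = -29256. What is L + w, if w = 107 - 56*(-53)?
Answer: -26181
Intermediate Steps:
w = 3075 (w = 107 + 2968 = 3075)
L + w = -29256 + 3075 = -26181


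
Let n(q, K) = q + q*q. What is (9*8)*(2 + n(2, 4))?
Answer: 576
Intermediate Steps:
n(q, K) = q + q**2
(9*8)*(2 + n(2, 4)) = (9*8)*(2 + 2*(1 + 2)) = 72*(2 + 2*3) = 72*(2 + 6) = 72*8 = 576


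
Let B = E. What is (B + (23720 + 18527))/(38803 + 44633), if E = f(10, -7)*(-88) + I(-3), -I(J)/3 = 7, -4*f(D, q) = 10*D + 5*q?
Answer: 214/409 ≈ 0.52323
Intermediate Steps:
f(D, q) = -5*D/2 - 5*q/4 (f(D, q) = -(10*D + 5*q)/4 = -(5*q + 10*D)/4 = -5*D/2 - 5*q/4)
I(J) = -21 (I(J) = -3*7 = -21)
E = 1409 (E = (-5/2*10 - 5/4*(-7))*(-88) - 21 = (-25 + 35/4)*(-88) - 21 = -65/4*(-88) - 21 = 1430 - 21 = 1409)
B = 1409
(B + (23720 + 18527))/(38803 + 44633) = (1409 + (23720 + 18527))/(38803 + 44633) = (1409 + 42247)/83436 = 43656*(1/83436) = 214/409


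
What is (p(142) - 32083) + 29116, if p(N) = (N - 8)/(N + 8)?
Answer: -222458/75 ≈ -2966.1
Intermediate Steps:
p(N) = (-8 + N)/(8 + N)
(p(142) - 32083) + 29116 = ((-8 + 142)/(8 + 142) - 32083) + 29116 = (134/150 - 32083) + 29116 = ((1/150)*134 - 32083) + 29116 = (67/75 - 32083) + 29116 = -2406158/75 + 29116 = -222458/75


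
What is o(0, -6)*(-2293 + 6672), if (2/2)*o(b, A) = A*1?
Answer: -26274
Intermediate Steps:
o(b, A) = A (o(b, A) = A*1 = A)
o(0, -6)*(-2293 + 6672) = -6*(-2293 + 6672) = -6*4379 = -26274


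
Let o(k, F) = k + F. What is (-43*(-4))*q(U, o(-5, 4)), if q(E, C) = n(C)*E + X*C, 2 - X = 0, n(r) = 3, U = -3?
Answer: -1892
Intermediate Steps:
X = 2 (X = 2 - 1*0 = 2 + 0 = 2)
o(k, F) = F + k
q(E, C) = 2*C + 3*E (q(E, C) = 3*E + 2*C = 2*C + 3*E)
(-43*(-4))*q(U, o(-5, 4)) = (-43*(-4))*(2*(4 - 5) + 3*(-3)) = 172*(2*(-1) - 9) = 172*(-2 - 9) = 172*(-11) = -1892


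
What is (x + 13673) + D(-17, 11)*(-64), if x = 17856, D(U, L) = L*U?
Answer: 43497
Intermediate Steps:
(x + 13673) + D(-17, 11)*(-64) = (17856 + 13673) + (11*(-17))*(-64) = 31529 - 187*(-64) = 31529 + 11968 = 43497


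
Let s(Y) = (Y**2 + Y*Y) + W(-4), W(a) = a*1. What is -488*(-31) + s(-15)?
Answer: 15574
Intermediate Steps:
W(a) = a
s(Y) = -4 + 2*Y**2 (s(Y) = (Y**2 + Y*Y) - 4 = (Y**2 + Y**2) - 4 = 2*Y**2 - 4 = -4 + 2*Y**2)
-488*(-31) + s(-15) = -488*(-31) + (-4 + 2*(-15)**2) = 15128 + (-4 + 2*225) = 15128 + (-4 + 450) = 15128 + 446 = 15574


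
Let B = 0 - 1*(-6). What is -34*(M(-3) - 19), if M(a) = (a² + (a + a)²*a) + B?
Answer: 3808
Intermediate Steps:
B = 6 (B = 0 + 6 = 6)
M(a) = 6 + a² + 4*a³ (M(a) = (a² + (a + a)²*a) + 6 = (a² + (2*a)²*a) + 6 = (a² + (4*a²)*a) + 6 = (a² + 4*a³) + 6 = 6 + a² + 4*a³)
-34*(M(-3) - 19) = -34*((6 + (-3)² + 4*(-3)³) - 19) = -34*((6 + 9 + 4*(-27)) - 19) = -34*((6 + 9 - 108) - 19) = -34*(-93 - 19) = -34*(-112) = 3808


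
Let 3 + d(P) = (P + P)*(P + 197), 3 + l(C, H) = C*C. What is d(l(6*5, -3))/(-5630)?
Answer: -1962633/5630 ≈ -348.60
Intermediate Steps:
l(C, H) = -3 + C² (l(C, H) = -3 + C*C = -3 + C²)
d(P) = -3 + 2*P*(197 + P) (d(P) = -3 + (P + P)*(P + 197) = -3 + (2*P)*(197 + P) = -3 + 2*P*(197 + P))
d(l(6*5, -3))/(-5630) = (-3 + 2*(-3 + (6*5)²)² + 394*(-3 + (6*5)²))/(-5630) = (-3 + 2*(-3 + 30²)² + 394*(-3 + 30²))*(-1/5630) = (-3 + 2*(-3 + 900)² + 394*(-3 + 900))*(-1/5630) = (-3 + 2*897² + 394*897)*(-1/5630) = (-3 + 2*804609 + 353418)*(-1/5630) = (-3 + 1609218 + 353418)*(-1/5630) = 1962633*(-1/5630) = -1962633/5630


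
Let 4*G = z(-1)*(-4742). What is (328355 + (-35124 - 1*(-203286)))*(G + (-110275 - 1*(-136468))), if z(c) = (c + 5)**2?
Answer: 3587335325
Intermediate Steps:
z(c) = (5 + c)**2
G = -18968 (G = ((5 - 1)**2*(-4742))/4 = (4**2*(-4742))/4 = (16*(-4742))/4 = (1/4)*(-75872) = -18968)
(328355 + (-35124 - 1*(-203286)))*(G + (-110275 - 1*(-136468))) = (328355 + (-35124 - 1*(-203286)))*(-18968 + (-110275 - 1*(-136468))) = (328355 + (-35124 + 203286))*(-18968 + (-110275 + 136468)) = (328355 + 168162)*(-18968 + 26193) = 496517*7225 = 3587335325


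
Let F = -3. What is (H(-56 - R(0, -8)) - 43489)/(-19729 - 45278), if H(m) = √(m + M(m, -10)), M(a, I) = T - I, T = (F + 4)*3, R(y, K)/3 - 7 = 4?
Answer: 43489/65007 - 2*I*√19/65007 ≈ 0.66899 - 0.00013411*I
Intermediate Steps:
R(y, K) = 33 (R(y, K) = 21 + 3*4 = 21 + 12 = 33)
T = 3 (T = (-3 + 4)*3 = 1*3 = 3)
M(a, I) = 3 - I
H(m) = √(13 + m) (H(m) = √(m + (3 - 1*(-10))) = √(m + (3 + 10)) = √(m + 13) = √(13 + m))
(H(-56 - R(0, -8)) - 43489)/(-19729 - 45278) = (√(13 + (-56 - 1*33)) - 43489)/(-19729 - 45278) = (√(13 + (-56 - 33)) - 43489)/(-65007) = (√(13 - 89) - 43489)*(-1/65007) = (√(-76) - 43489)*(-1/65007) = (2*I*√19 - 43489)*(-1/65007) = (-43489 + 2*I*√19)*(-1/65007) = 43489/65007 - 2*I*√19/65007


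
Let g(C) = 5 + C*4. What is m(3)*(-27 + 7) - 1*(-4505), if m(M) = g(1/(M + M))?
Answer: 13175/3 ≈ 4391.7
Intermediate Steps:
g(C) = 5 + 4*C
m(M) = 5 + 2/M (m(M) = 5 + 4/(M + M) = 5 + 4/((2*M)) = 5 + 4*(1/(2*M)) = 5 + 2/M)
m(3)*(-27 + 7) - 1*(-4505) = (5 + 2/3)*(-27 + 7) - 1*(-4505) = (5 + 2*(⅓))*(-20) + 4505 = (5 + ⅔)*(-20) + 4505 = (17/3)*(-20) + 4505 = -340/3 + 4505 = 13175/3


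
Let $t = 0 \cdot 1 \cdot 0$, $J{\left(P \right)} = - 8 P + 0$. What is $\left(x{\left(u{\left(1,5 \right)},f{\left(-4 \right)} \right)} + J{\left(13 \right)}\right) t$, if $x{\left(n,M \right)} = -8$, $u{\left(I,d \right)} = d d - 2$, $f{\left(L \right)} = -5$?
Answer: $0$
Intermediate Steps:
$u{\left(I,d \right)} = -2 + d^{2}$ ($u{\left(I,d \right)} = d^{2} - 2 = -2 + d^{2}$)
$J{\left(P \right)} = - 8 P$
$t = 0$ ($t = 0 \cdot 0 = 0$)
$\left(x{\left(u{\left(1,5 \right)},f{\left(-4 \right)} \right)} + J{\left(13 \right)}\right) t = \left(-8 - 104\right) 0 = \left(-112\right) 0 = 0$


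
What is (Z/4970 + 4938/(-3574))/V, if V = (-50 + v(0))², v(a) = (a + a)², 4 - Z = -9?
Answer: -12247699/22203475000 ≈ -0.00055161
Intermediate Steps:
Z = 13 (Z = 4 - 1*(-9) = 4 + 9 = 13)
v(a) = 4*a² (v(a) = (2*a)² = 4*a²)
V = 2500 (V = (-50 + 4*0²)² = (-50 + 4*0)² = (-50 + 0)² = (-50)² = 2500)
(Z/4970 + 4938/(-3574))/V = (13/4970 + 4938/(-3574))/2500 = (13*(1/4970) + 4938*(-1/3574))*(1/2500) = (13/4970 - 2469/1787)*(1/2500) = -12247699/8881390*1/2500 = -12247699/22203475000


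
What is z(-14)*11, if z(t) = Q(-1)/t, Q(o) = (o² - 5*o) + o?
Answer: -55/14 ≈ -3.9286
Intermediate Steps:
Q(o) = o² - 4*o
z(t) = 5/t (z(t) = (-(-4 - 1))/t = (-1*(-5))/t = 5/t)
z(-14)*11 = (5/(-14))*11 = (5*(-1/14))*11 = -5/14*11 = -55/14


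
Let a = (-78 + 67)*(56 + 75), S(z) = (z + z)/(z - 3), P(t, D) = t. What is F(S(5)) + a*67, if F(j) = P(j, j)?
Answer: -96542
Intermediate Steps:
S(z) = 2*z/(-3 + z) (S(z) = (2*z)/(-3 + z) = 2*z/(-3 + z))
F(j) = j
a = -1441 (a = -11*131 = -1441)
F(S(5)) + a*67 = 2*5/(-3 + 5) - 1441*67 = 2*5/2 - 96547 = 2*5*(½) - 96547 = 5 - 96547 = -96542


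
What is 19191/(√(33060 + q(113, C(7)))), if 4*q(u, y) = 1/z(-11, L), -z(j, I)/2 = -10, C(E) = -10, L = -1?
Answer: 76764*√13224005/2644801 ≈ 105.55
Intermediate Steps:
z(j, I) = 20 (z(j, I) = -2*(-10) = 20)
q(u, y) = 1/80 (q(u, y) = (¼)/20 = (¼)*(1/20) = 1/80)
19191/(√(33060 + q(113, C(7)))) = 19191/(√(33060 + 1/80)) = 19191/(√(2644801/80)) = 19191/((√13224005/20)) = 19191*(4*√13224005/2644801) = 76764*√13224005/2644801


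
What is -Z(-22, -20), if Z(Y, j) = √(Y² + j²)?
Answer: -2*√221 ≈ -29.732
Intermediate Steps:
-Z(-22, -20) = -√((-22)² + (-20)²) = -√(484 + 400) = -√884 = -2*√221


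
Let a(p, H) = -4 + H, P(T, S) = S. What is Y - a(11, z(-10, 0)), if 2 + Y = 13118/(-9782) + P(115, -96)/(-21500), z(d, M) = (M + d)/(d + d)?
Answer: 8592893/52578250 ≈ 0.16343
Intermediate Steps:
z(d, M) = (M + d)/(2*d) (z(d, M) = (M + d)/((2*d)) = (M + d)*(1/(2*d)) = (M + d)/(2*d))
Y = -87715491/26289125 (Y = -2 + (13118/(-9782) - 96/(-21500)) = -2 + (13118*(-1/9782) - 96*(-1/21500)) = -2 + (-6559/4891 + 24/5375) = -2 - 35137241/26289125 = -87715491/26289125 ≈ -3.3366)
Y - a(11, z(-10, 0)) = -87715491/26289125 - (-4 + (½)*(0 - 10)/(-10)) = -87715491/26289125 - (-4 + (½)*(-⅒)*(-10)) = -87715491/26289125 - (-4 + ½) = -87715491/26289125 - 1*(-7/2) = -87715491/26289125 + 7/2 = 8592893/52578250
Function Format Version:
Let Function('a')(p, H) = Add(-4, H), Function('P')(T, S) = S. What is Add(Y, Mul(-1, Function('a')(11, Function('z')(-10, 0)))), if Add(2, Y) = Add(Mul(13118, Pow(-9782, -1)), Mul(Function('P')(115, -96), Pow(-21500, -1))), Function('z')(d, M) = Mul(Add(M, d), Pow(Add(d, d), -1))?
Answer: Rational(8592893, 52578250) ≈ 0.16343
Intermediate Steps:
Function('z')(d, M) = Mul(Rational(1, 2), Pow(d, -1), Add(M, d)) (Function('z')(d, M) = Mul(Add(M, d), Pow(Mul(2, d), -1)) = Mul(Add(M, d), Mul(Rational(1, 2), Pow(d, -1))) = Mul(Rational(1, 2), Pow(d, -1), Add(M, d)))
Y = Rational(-87715491, 26289125) (Y = Add(-2, Add(Mul(13118, Pow(-9782, -1)), Mul(-96, Pow(-21500, -1)))) = Add(-2, Add(Mul(13118, Rational(-1, 9782)), Mul(-96, Rational(-1, 21500)))) = Add(-2, Add(Rational(-6559, 4891), Rational(24, 5375))) = Add(-2, Rational(-35137241, 26289125)) = Rational(-87715491, 26289125) ≈ -3.3366)
Add(Y, Mul(-1, Function('a')(11, Function('z')(-10, 0)))) = Add(Rational(-87715491, 26289125), Mul(-1, Add(-4, Mul(Rational(1, 2), Pow(-10, -1), Add(0, -10))))) = Add(Rational(-87715491, 26289125), Mul(-1, Add(-4, Mul(Rational(1, 2), Rational(-1, 10), -10)))) = Add(Rational(-87715491, 26289125), Mul(-1, Add(-4, Rational(1, 2)))) = Add(Rational(-87715491, 26289125), Mul(-1, Rational(-7, 2))) = Add(Rational(-87715491, 26289125), Rational(7, 2)) = Rational(8592893, 52578250)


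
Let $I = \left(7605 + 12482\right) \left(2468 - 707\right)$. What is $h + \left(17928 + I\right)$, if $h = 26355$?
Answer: $35417490$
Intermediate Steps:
$I = 35373207$ ($I = 20087 \cdot 1761 = 35373207$)
$h + \left(17928 + I\right) = 26355 + \left(17928 + 35373207\right) = 26355 + 35391135 = 35417490$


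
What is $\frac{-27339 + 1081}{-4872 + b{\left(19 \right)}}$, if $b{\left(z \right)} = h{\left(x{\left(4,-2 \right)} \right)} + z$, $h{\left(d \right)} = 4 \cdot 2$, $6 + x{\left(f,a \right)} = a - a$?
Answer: $\frac{1382}{255} \approx 5.4196$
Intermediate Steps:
$x{\left(f,a \right)} = -6$ ($x{\left(f,a \right)} = -6 + \left(a - a\right) = -6 + 0 = -6$)
$h{\left(d \right)} = 8$
$b{\left(z \right)} = 8 + z$
$\frac{-27339 + 1081}{-4872 + b{\left(19 \right)}} = \frac{-27339 + 1081}{-4872 + \left(8 + 19\right)} = - \frac{26258}{-4872 + 27} = - \frac{26258}{-4845} = \left(-26258\right) \left(- \frac{1}{4845}\right) = \frac{1382}{255}$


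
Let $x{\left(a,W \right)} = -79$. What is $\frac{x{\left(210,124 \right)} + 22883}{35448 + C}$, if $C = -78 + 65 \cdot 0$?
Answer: $\frac{11402}{17685} \approx 0.64473$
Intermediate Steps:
$C = -78$ ($C = -78 + 0 = -78$)
$\frac{x{\left(210,124 \right)} + 22883}{35448 + C} = \frac{-79 + 22883}{35448 - 78} = \frac{22804}{35370} = 22804 \cdot \frac{1}{35370} = \frac{11402}{17685}$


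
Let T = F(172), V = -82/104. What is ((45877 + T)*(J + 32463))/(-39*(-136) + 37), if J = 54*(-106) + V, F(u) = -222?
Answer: 63478118485/277732 ≈ 2.2856e+5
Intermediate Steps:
V = -41/52 (V = -82*1/104 = -41/52 ≈ -0.78846)
J = -297689/52 (J = 54*(-106) - 41/52 = -5724 - 41/52 = -297689/52 ≈ -5724.8)
T = -222
((45877 + T)*(J + 32463))/(-39*(-136) + 37) = ((45877 - 222)*(-297689/52 + 32463))/(-39*(-136) + 37) = (45655*(1390387/52))/(5304 + 37) = (63478118485/52)/5341 = (63478118485/52)*(1/5341) = 63478118485/277732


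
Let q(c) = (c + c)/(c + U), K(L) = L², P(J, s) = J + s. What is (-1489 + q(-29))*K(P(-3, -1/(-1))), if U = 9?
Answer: -29722/5 ≈ -5944.4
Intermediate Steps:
q(c) = 2*c/(9 + c) (q(c) = (c + c)/(c + 9) = (2*c)/(9 + c) = 2*c/(9 + c))
(-1489 + q(-29))*K(P(-3, -1/(-1))) = (-1489 + 2*(-29)/(9 - 29))*(-3 - 1/(-1))² = (-1489 + 2*(-29)/(-20))*(-3 - 1*(-1))² = (-1489 + 2*(-29)*(-1/20))*(-3 + 1)² = (-1489 + 29/10)*(-2)² = -14861/10*4 = -29722/5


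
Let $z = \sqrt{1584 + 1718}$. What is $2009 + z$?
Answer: $2009 + \sqrt{3302} \approx 2066.5$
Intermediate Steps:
$z = \sqrt{3302} \approx 57.463$
$2009 + z = 2009 + \sqrt{3302}$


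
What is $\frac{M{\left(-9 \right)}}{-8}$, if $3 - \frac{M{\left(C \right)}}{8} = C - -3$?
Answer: $-9$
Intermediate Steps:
$M{\left(C \right)} = - 8 C$ ($M{\left(C \right)} = 24 - 8 \left(C - -3\right) = 24 - 8 \left(C + 3\right) = 24 - 8 \left(3 + C\right) = 24 - \left(24 + 8 C\right) = - 8 C$)
$\frac{M{\left(-9 \right)}}{-8} = \frac{\left(-8\right) \left(-9\right)}{-8} = \left(- \frac{1}{8}\right) 72 = -9$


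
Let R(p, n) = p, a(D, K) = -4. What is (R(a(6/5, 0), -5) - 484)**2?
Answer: 238144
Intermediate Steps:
(R(a(6/5, 0), -5) - 484)**2 = (-4 - 484)**2 = (-488)**2 = 238144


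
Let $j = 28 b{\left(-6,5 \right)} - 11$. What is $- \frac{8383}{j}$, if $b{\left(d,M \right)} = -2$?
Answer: $\frac{8383}{67} \approx 125.12$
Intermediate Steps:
$j = -67$ ($j = 28 \left(-2\right) - 11 = -56 + \left(-25 + 14\right) = -56 - 11 = -67$)
$- \frac{8383}{j} = - \frac{8383}{-67} = \left(-8383\right) \left(- \frac{1}{67}\right) = \frac{8383}{67}$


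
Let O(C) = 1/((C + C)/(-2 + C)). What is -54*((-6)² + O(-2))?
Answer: -1998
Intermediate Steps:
O(C) = (-2 + C)/(2*C) (O(C) = 1/((2*C)/(-2 + C)) = 1/(2*C/(-2 + C)) = (-2 + C)/(2*C))
-54*((-6)² + O(-2)) = -54*((-6)² + (½)*(-2 - 2)/(-2)) = -54*(36 + (½)*(-½)*(-4)) = -54*(36 + 1) = -54*37 = -1998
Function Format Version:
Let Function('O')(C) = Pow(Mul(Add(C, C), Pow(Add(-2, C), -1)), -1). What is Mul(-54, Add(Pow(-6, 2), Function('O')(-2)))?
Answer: -1998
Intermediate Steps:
Function('O')(C) = Mul(Rational(1, 2), Pow(C, -1), Add(-2, C)) (Function('O')(C) = Pow(Mul(Mul(2, C), Pow(Add(-2, C), -1)), -1) = Pow(Mul(2, C, Pow(Add(-2, C), -1)), -1) = Mul(Rational(1, 2), Pow(C, -1), Add(-2, C)))
Mul(-54, Add(Pow(-6, 2), Function('O')(-2))) = Mul(-54, Add(Pow(-6, 2), Mul(Rational(1, 2), Pow(-2, -1), Add(-2, -2)))) = Mul(-54, Add(36, Mul(Rational(1, 2), Rational(-1, 2), -4))) = Mul(-54, Add(36, 1)) = Mul(-54, 37) = -1998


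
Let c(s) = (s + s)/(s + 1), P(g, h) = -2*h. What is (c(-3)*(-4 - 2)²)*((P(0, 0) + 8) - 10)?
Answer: -216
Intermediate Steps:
c(s) = 2*s/(1 + s) (c(s) = (2*s)/(1 + s) = 2*s/(1 + s))
(c(-3)*(-4 - 2)²)*((P(0, 0) + 8) - 10) = ((2*(-3)/(1 - 3))*(-4 - 2)²)*((-2*0 + 8) - 10) = ((2*(-3)/(-2))*(-6)²)*((0 + 8) - 10) = ((2*(-3)*(-½))*36)*(8 - 10) = (3*36)*(-2) = 108*(-2) = -216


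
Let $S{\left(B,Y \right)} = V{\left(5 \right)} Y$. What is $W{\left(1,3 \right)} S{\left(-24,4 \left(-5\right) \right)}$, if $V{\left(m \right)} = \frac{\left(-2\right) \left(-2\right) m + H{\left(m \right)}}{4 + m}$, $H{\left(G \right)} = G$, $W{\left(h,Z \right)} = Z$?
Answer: $- \frac{500}{3} \approx -166.67$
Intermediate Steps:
$V{\left(m \right)} = \frac{5 m}{4 + m}$ ($V{\left(m \right)} = \frac{\left(-2\right) \left(-2\right) m + m}{4 + m} = \frac{4 m + m}{4 + m} = \frac{5 m}{4 + m}$)
$S{\left(B,Y \right)} = \frac{25 Y}{9}$ ($S{\left(B,Y \right)} = 5 \cdot 5 \frac{1}{4 + 5} Y = 5 \cdot 5 \cdot \frac{1}{9} Y = \frac{25 Y}{9}$)
$W{\left(1,3 \right)} S{\left(-24,4 \left(-5\right) \right)} = 3 \frac{25 \cdot 4 \left(-5\right)}{9} = 3 \cdot \frac{25}{9} \left(-20\right) = 3 \left(- \frac{500}{9}\right) = - \frac{500}{3}$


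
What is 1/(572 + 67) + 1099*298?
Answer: 209273779/639 ≈ 3.2750e+5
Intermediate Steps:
1/(572 + 67) + 1099*298 = 1/639 + 327502 = 209273779/639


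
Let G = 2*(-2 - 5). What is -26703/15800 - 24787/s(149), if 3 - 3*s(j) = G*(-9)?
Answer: 390539777/647800 ≈ 602.87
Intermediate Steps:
G = -14 (G = 2*(-7) = -14)
s(j) = -41 (s(j) = 1 - (-14)*(-9)/3 = 1 - 1/3*126 = 1 - 42 = -41)
-26703/15800 - 24787/s(149) = -26703/15800 - 24787/(-41) = -26703*1/15800 - 24787*(-1/41) = -26703/15800 + 24787/41 = 390539777/647800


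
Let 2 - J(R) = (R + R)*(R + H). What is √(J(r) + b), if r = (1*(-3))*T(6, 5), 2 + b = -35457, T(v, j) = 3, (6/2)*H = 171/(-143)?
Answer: I*√728519649/143 ≈ 188.75*I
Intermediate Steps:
H = -57/143 (H = (171/(-143))/3 = (171*(-1/143))/3 = (⅓)*(-171/143) = -57/143 ≈ -0.39860)
b = -35459 (b = -2 - 35457 = -35459)
r = -9 (r = (1*(-3))*3 = -3*3 = -9)
J(R) = 2 - 2*R*(-57/143 + R) (J(R) = 2 - (R + R)*(R - 57/143) = 2 - 2*R*(-57/143 + R))
√(J(r) + b) = √((2 - 2*(-9)² + (114/143)*(-9)) - 35459) = √((2 - 2*81 - 1026/143) - 35459) = √((2 - 162 - 1026/143) - 35459) = √(-23906/143 - 35459) = √(-5094543/143) = I*√728519649/143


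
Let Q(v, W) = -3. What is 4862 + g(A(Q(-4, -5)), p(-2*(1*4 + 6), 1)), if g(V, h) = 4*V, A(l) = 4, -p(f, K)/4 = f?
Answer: 4878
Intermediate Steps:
p(f, K) = -4*f
4862 + g(A(Q(-4, -5)), p(-2*(1*4 + 6), 1)) = 4862 + 4*4 = 4862 + 16 = 4878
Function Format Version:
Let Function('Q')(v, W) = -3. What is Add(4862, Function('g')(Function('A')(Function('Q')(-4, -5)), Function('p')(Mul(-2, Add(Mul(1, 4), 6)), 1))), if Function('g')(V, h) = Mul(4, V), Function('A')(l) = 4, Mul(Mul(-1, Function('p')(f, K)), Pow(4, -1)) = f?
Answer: 4878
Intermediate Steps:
Function('p')(f, K) = Mul(-4, f)
Add(4862, Function('g')(Function('A')(Function('Q')(-4, -5)), Function('p')(Mul(-2, Add(Mul(1, 4), 6)), 1))) = Add(4862, Mul(4, 4)) = Add(4862, 16) = 4878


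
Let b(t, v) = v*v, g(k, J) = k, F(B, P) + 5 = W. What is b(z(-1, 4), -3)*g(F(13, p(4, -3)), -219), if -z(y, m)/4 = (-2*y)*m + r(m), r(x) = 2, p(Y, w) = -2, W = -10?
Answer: -135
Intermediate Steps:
F(B, P) = -15 (F(B, P) = -5 - 10 = -15)
z(y, m) = -8 + 8*m*y (z(y, m) = -4*((-2*y)*m + 2) = -4*(-2*m*y + 2) = -4*(2 - 2*m*y) = -8 + 8*m*y)
b(t, v) = v²
b(z(-1, 4), -3)*g(F(13, p(4, -3)), -219) = (-3)²*(-15) = 9*(-15) = -135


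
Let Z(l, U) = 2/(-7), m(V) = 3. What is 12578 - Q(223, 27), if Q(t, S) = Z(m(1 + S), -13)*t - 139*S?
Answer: 114763/7 ≈ 16395.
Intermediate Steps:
Z(l, U) = -2/7 (Z(l, U) = 2*(-⅐) = -2/7)
Q(t, S) = -139*S - 2*t/7 (Q(t, S) = -2*t/7 - 139*S = -139*S - 2*t/7)
12578 - Q(223, 27) = 12578 - (-139*27 - 2/7*223) = 12578 - (-3753 - 446/7) = 12578 - 1*(-26717/7) = 12578 + 26717/7 = 114763/7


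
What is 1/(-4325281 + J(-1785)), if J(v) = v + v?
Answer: -1/4328851 ≈ -2.3101e-7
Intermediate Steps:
J(v) = 2*v
1/(-4325281 + J(-1785)) = 1/(-4325281 + 2*(-1785)) = 1/(-4325281 - 3570) = 1/(-4328851) = -1/4328851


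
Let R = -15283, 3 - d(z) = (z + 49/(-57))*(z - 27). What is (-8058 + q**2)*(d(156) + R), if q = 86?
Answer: 443916678/19 ≈ 2.3364e+7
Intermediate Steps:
d(z) = 3 - (-27 + z)*(-49/57 + z) (d(z) = 3 - (z + 49/(-57))*(z - 27) = 3 - (z + 49*(-1/57))*(-27 + z) = 3 - (z - 49/57)*(-27 + z) = 3 - (-49/57 + z)*(-27 + z) = 3 - (-27 + z)*(-49/57 + z))
(-8058 + q**2)*(d(156) + R) = (-8058 + 86**2)*((-384/19 - 1*156**2 + (1588/57)*156) - 15283) = (-8058 + 7396)*((-384/19 - 1*24336 + 82576/19) - 15283) = -662*((-384/19 - 24336 + 82576/19) - 15283) = -662*(-380192/19 - 15283) = -662*(-670569/19) = 443916678/19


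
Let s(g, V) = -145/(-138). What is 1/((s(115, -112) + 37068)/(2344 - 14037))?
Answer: -1613634/5115529 ≈ -0.31544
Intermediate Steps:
s(g, V) = 145/138 (s(g, V) = -145*(-1/138) = 145/138)
1/((s(115, -112) + 37068)/(2344 - 14037)) = 1/((145/138 + 37068)/(2344 - 14037)) = 1/((5115529/138)/(-11693)) = 1/((5115529/138)*(-1/11693)) = 1/(-5115529/1613634) = -1613634/5115529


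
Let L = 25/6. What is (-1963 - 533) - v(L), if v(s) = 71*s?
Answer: -16751/6 ≈ -2791.8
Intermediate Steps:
L = 25/6 (L = 25*(⅙) = 25/6 ≈ 4.1667)
(-1963 - 533) - v(L) = (-1963 - 533) - 71*25/6 = -2496 - 1*1775/6 = -2496 - 1775/6 = -16751/6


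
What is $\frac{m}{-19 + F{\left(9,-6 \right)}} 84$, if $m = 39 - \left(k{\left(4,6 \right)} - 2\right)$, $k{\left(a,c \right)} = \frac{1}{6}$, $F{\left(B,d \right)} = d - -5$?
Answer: $- \frac{343}{2} \approx -171.5$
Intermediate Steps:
$F{\left(B,d \right)} = 5 + d$ ($F{\left(B,d \right)} = d + 5 = 5 + d$)
$k{\left(a,c \right)} = \frac{1}{6}$
$m = \frac{245}{6}$ ($m = 39 - \left(\frac{1}{6} - 2\right) = 39 - - \frac{11}{6} = 39 + \frac{11}{6} = \frac{245}{6} \approx 40.833$)
$\frac{m}{-19 + F{\left(9,-6 \right)}} 84 = \frac{245}{6 \left(-19 + \left(5 - 6\right)\right)} 84 = \frac{245}{6 \left(-19 - 1\right)} 84 = \frac{245}{6 \left(-20\right)} 84 = \frac{245}{6} \left(- \frac{1}{20}\right) 84 = \left(- \frac{49}{24}\right) 84 = - \frac{343}{2}$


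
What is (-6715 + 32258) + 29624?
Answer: 55167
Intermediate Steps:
(-6715 + 32258) + 29624 = 25543 + 29624 = 55167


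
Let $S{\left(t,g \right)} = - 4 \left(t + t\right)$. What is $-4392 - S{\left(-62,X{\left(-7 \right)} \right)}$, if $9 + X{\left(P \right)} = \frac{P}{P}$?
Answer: $-4888$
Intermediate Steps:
$X{\left(P \right)} = -8$ ($X{\left(P \right)} = -9 + \frac{P}{P} = -9 + 1 = -8$)
$S{\left(t,g \right)} = - 8 t$ ($S{\left(t,g \right)} = - 4 \cdot 2 t = - 8 t$)
$-4392 - S{\left(-62,X{\left(-7 \right)} \right)} = -4392 - \left(-8\right) \left(-62\right) = -4392 - 496 = -4888$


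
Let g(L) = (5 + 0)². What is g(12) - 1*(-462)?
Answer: 487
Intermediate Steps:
g(L) = 25 (g(L) = 5² = 25)
g(12) - 1*(-462) = 25 - 1*(-462) = 25 + 462 = 487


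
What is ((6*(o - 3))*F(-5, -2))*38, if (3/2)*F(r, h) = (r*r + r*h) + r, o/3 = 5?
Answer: 54720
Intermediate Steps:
o = 15 (o = 3*5 = 15)
F(r, h) = 2*r/3 + 2*r²/3 + 2*h*r/3 (F(r, h) = 2*((r*r + r*h) + r)/3 = 2*((r² + h*r) + r)/3 = 2*(r + r² + h*r)/3 = 2*r/3 + 2*r²/3 + 2*h*r/3)
((6*(o - 3))*F(-5, -2))*38 = ((6*(15 - 3))*((⅔)*(-5)*(1 - 2 - 5)))*38 = ((6*12)*((⅔)*(-5)*(-6)))*38 = (72*20)*38 = 1440*38 = 54720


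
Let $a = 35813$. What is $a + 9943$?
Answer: $45756$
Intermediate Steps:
$a + 9943 = 35813 + 9943 = 45756$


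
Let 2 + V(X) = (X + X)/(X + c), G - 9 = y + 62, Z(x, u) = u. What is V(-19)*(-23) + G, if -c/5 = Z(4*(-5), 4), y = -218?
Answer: -4813/39 ≈ -123.41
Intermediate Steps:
c = -20 (c = -5*4 = -20)
G = -147 (G = 9 + (-218 + 62) = 9 - 156 = -147)
V(X) = -2 + 2*X/(-20 + X) (V(X) = -2 + (X + X)/(X - 20) = -2 + (2*X)/(-20 + X) = -2 + 2*X/(-20 + X))
V(-19)*(-23) + G = (40/(-20 - 19))*(-23) - 147 = (40/(-39))*(-23) - 147 = (40*(-1/39))*(-23) - 147 = -40/39*(-23) - 147 = 920/39 - 147 = -4813/39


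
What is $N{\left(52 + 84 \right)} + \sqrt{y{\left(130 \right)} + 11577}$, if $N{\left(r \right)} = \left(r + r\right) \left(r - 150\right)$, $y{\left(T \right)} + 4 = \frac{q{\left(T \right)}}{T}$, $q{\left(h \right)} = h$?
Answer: $-3808 + 3 \sqrt{1286} \approx -3700.4$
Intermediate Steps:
$y{\left(T \right)} = -3$ ($y{\left(T \right)} = -4 + \frac{T}{T} = -4 + 1 = -3$)
$N{\left(r \right)} = 2 r \left(-150 + r\right)$
$N{\left(52 + 84 \right)} + \sqrt{y{\left(130 \right)} + 11577} = 2 \left(52 + 84\right) \left(-150 + \left(52 + 84\right)\right) + \sqrt{-3 + 11577} = 2 \cdot 136 \left(-150 + 136\right) + \sqrt{11574} = 2 \cdot 136 \left(-14\right) + 3 \sqrt{1286} = -3808 + 3 \sqrt{1286}$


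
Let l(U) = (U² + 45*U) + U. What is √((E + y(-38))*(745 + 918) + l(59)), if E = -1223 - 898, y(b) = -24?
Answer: 6*I*√98915 ≈ 1887.0*I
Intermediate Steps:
l(U) = U² + 46*U
E = -2121
√((E + y(-38))*(745 + 918) + l(59)) = √((-2121 - 24)*(745 + 918) + 59*(46 + 59)) = √(-2145*1663 + 59*105) = √(-3567135 + 6195) = √(-3560940) = 6*I*√98915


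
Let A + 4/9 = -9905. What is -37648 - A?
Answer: -249683/9 ≈ -27743.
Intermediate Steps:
A = -89149/9 (A = -4/9 - 9905 = -89149/9 ≈ -9905.4)
-37648 - A = -37648 - 1*(-89149/9) = -37648 + 89149/9 = -249683/9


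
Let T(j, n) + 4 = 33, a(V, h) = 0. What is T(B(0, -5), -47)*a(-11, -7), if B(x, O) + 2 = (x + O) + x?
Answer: 0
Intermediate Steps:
B(x, O) = -2 + O + 2*x (B(x, O) = -2 + ((x + O) + x) = -2 + ((O + x) + x) = -2 + (O + 2*x) = -2 + O + 2*x)
T(j, n) = 29 (T(j, n) = -4 + 33 = 29)
T(B(0, -5), -47)*a(-11, -7) = 29*0 = 0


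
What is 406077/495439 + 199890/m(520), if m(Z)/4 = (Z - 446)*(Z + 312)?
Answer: 14217049761/8715196672 ≈ 1.6313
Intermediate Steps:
m(Z) = 4*(-446 + Z)*(312 + Z) (m(Z) = 4*((Z - 446)*(Z + 312)) = 4*((-446 + Z)*(312 + Z)) = 4*(-446 + Z)*(312 + Z))
406077/495439 + 199890/m(520) = 406077/495439 + 199890/(-556608 - 536*520 + 4*520**2) = 406077*(1/495439) + 199890/(-556608 - 278720 + 4*270400) = 58011/70777 + 199890/(-556608 - 278720 + 1081600) = 58011/70777 + 199890/246272 = 58011/70777 + 199890*(1/246272) = 58011/70777 + 99945/123136 = 14217049761/8715196672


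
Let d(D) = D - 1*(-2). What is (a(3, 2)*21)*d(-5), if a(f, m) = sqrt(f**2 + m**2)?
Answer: -63*sqrt(13) ≈ -227.15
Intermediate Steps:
d(D) = 2 + D (d(D) = D + 2 = 2 + D)
(a(3, 2)*21)*d(-5) = (sqrt(3**2 + 2**2)*21)*(2 - 5) = (sqrt(9 + 4)*21)*(-3) = (sqrt(13)*21)*(-3) = (21*sqrt(13))*(-3) = -63*sqrt(13)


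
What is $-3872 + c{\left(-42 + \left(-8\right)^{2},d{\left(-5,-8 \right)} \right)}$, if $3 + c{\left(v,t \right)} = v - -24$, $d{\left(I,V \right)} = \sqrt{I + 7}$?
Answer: $-3829$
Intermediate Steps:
$d{\left(I,V \right)} = \sqrt{7 + I}$
$c{\left(v,t \right)} = 21 + v$ ($c{\left(v,t \right)} = -3 + \left(v - -24\right) = -3 + \left(v + 24\right) = -3 + \left(24 + v\right) = 21 + v$)
$-3872 + c{\left(-42 + \left(-8\right)^{2},d{\left(-5,-8 \right)} \right)} = -3872 + \left(21 - \left(42 - \left(-8\right)^{2}\right)\right) = -3872 + \left(21 + \left(-42 + 64\right)\right) = -3872 + \left(21 + 22\right) = -3872 + 43 = -3829$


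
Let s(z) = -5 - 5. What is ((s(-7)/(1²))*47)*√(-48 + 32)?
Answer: -1880*I ≈ -1880.0*I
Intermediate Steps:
s(z) = -10
((s(-7)/(1²))*47)*√(-48 + 32) = (-10/(1²)*47)*√(-48 + 32) = (-10/1*47)*√(-16) = (-10*1*47)*(4*I) = (-10*47)*(4*I) = -1880*I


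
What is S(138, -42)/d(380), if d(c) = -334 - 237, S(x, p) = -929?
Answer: 929/571 ≈ 1.6270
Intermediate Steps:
d(c) = -571
S(138, -42)/d(380) = -929/(-571) = -929*(-1/571) = 929/571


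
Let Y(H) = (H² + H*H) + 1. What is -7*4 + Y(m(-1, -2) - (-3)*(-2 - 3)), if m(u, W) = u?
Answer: 485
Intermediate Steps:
Y(H) = 1 + 2*H² (Y(H) = (H² + H²) + 1 = 2*H² + 1 = 1 + 2*H²)
-7*4 + Y(m(-1, -2) - (-3)*(-2 - 3)) = -7*4 + (1 + 2*(-1 - (-3)*(-2 - 3))²) = -28 + (1 + 2*(-1 - (-3)*(-5))²) = -28 + (1 + 2*(-1 - 3*5)²) = -28 + (1 + 2*(-1 - 15)²) = -28 + (1 + 2*(-16)²) = -28 + (1 + 2*256) = -28 + (1 + 512) = -28 + 513 = 485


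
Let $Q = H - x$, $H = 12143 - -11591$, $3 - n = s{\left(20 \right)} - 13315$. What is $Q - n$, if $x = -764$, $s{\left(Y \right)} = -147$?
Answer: $11033$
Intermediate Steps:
$n = 13465$ ($n = 3 - \left(-147 - 13315\right) = 3 - -13462 = 3 + 13462 = 13465$)
$H = 23734$ ($H = 12143 + 11591 = 23734$)
$Q = 24498$ ($Q = 23734 - -764 = 23734 + 764 = 24498$)
$Q - n = 24498 - 13465 = 11033$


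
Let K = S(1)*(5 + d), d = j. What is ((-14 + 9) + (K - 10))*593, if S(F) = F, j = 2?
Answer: -4744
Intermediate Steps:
d = 2
K = 7 (K = 1*(5 + 2) = 1*7 = 7)
((-14 + 9) + (K - 10))*593 = ((-14 + 9) + (7 - 10))*593 = (-5 - 3)*593 = -8*593 = -4744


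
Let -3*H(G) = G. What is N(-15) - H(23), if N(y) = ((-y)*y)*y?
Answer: 10148/3 ≈ 3382.7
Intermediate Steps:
H(G) = -G/3
N(y) = -y³ (N(y) = (-y²)*y = -y³)
N(-15) - H(23) = -1*(-15)³ - (-1)*23/3 = -1*(-3375) - 1*(-23/3) = 3375 + 23/3 = 10148/3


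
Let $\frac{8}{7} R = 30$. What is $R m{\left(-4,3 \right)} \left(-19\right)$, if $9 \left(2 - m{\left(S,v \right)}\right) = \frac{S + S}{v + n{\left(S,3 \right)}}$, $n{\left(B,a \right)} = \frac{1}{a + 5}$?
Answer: $- \frac{34181}{30} \approx -1139.4$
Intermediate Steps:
$R = \frac{105}{4}$ ($R = \frac{7}{8} \cdot 30 = \frac{105}{4} \approx 26.25$)
$n{\left(B,a \right)} = \frac{1}{5 + a}$
$m{\left(S,v \right)} = 2 - \frac{2 S}{9 \left(\frac{1}{8} + v\right)}$ ($m{\left(S,v \right)} = 2 - \frac{\left(S + S\right) \frac{1}{v + \frac{1}{5 + 3}}}{9} = 2 - \frac{2 S \frac{1}{v + \frac{1}{8}}}{9} = 2 - \frac{2 S \frac{1}{\frac{1}{8} + v}}{9} = 2 - \frac{2 S}{9 \left(\frac{1}{8} + v\right)}$)
$R m{\left(-4,3 \right)} \left(-19\right) = \frac{105 \frac{2 \left(9 - -32 + 72 \cdot 3\right)}{9 \left(1 + 8 \cdot 3\right)}}{4} \left(-19\right) = \frac{105 \frac{2 \left(9 + 32 + 216\right)}{9 \left(1 + 24\right)}}{4} \left(-19\right) = \frac{105 \cdot \frac{2}{9} \cdot \frac{1}{25} \cdot 257}{4} \left(-19\right) = \frac{105}{4} \cdot \frac{514}{225} \left(-19\right) = \frac{1799}{30} \left(-19\right) = - \frac{34181}{30}$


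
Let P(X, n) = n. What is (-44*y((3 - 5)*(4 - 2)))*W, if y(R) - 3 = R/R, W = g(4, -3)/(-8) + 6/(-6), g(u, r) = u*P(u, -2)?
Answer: 0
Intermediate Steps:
g(u, r) = -2*u (g(u, r) = u*(-2) = -2*u)
W = 0 (W = -2*4/(-8) + 6/(-6) = -8*(-⅛) + 6*(-⅙) = 1 - 1 = 0)
y(R) = 4 (y(R) = 3 + R/R = 3 + 1 = 4)
(-44*y((3 - 5)*(4 - 2)))*W = -44*4*0 = -176*0 = 0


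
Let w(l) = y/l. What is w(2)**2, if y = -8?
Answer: 16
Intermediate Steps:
w(l) = -8/l
w(2)**2 = (-8/2)**2 = (-8*1/2)**2 = (-4)**2 = 16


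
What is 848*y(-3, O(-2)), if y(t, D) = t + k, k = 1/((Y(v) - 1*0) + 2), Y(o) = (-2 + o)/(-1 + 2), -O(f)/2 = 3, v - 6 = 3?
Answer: -22048/9 ≈ -2449.8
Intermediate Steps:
v = 9 (v = 6 + 3 = 9)
O(f) = -6 (O(f) = -2*3 = -6)
Y(o) = -2 + o (Y(o) = (-2 + o)/1 = (-2 + o)*1 = -2 + o)
k = ⅑ (k = 1/(((-2 + 9) - 1*0) + 2) = 1/((7 + 0) + 2) = 1/(7 + 2) = 1/9 = ⅑ ≈ 0.11111)
y(t, D) = ⅑ + t (y(t, D) = t + ⅑ = ⅑ + t)
848*y(-3, O(-2)) = 848*(⅑ - 3) = 848*(-26/9) = -22048/9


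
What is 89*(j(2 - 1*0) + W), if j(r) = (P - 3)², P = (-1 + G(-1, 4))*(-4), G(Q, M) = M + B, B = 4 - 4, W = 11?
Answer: 21004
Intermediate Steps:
B = 0
G(Q, M) = M (G(Q, M) = M + 0 = M)
P = -12 (P = (-1 + 4)*(-4) = 3*(-4) = -12)
j(r) = 225 (j(r) = (-12 - 3)² = (-15)² = 225)
89*(j(2 - 1*0) + W) = 89*(225 + 11) = 89*236 = 21004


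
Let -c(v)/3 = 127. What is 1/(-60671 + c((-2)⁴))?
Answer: -1/61052 ≈ -1.6379e-5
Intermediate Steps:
c(v) = -381 (c(v) = -3*127 = -381)
1/(-60671 + c((-2)⁴)) = 1/(-60671 - 381) = 1/(-61052) = -1/61052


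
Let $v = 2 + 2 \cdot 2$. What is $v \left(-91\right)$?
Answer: $-546$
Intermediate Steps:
$v = 6$ ($v = 2 + 4 = 6$)
$v \left(-91\right) = 6 \left(-91\right) = -546$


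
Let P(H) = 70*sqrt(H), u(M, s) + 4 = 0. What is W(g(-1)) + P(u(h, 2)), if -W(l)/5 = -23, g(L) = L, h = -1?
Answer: 115 + 140*I ≈ 115.0 + 140.0*I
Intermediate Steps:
u(M, s) = -4 (u(M, s) = -4 + 0 = -4)
W(l) = 115 (W(l) = -5*(-23) = 115)
W(g(-1)) + P(u(h, 2)) = 115 + 70*sqrt(-4) = 115 + 70*(2*I) = 115 + 140*I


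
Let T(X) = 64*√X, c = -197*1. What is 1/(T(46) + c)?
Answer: 197/149607 + 64*√46/149607 ≈ 0.0042182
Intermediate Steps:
c = -197
1/(T(46) + c) = 1/(64*√46 - 197) = 1/(-197 + 64*√46)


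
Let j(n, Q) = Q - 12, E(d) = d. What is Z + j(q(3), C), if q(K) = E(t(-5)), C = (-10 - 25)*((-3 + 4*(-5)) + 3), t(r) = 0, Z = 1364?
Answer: 2052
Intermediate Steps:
C = 700 (C = -35*((-3 - 20) + 3) = -35*(-23 + 3) = -35*(-20) = 700)
q(K) = 0
j(n, Q) = -12 + Q
Z + j(q(3), C) = 1364 + (-12 + 700) = 1364 + 688 = 2052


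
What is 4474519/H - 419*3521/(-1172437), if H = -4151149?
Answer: 125442047964/695280097159 ≈ 0.18042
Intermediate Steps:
4474519/H - 419*3521/(-1172437) = 4474519/(-4151149) - 419*3521/(-1172437) = 4474519*(-1/4151149) - 1475299*(-1/1172437) = -4474519/4151149 + 210757/167491 = 125442047964/695280097159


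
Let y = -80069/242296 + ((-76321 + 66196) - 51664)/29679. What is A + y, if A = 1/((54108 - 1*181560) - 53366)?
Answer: -120644795970619/50010802283112 ≈ -2.4124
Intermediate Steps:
A = -1/180818 (A = 1/((54108 - 181560) - 53366) = 1/(-127452 - 53366) = 1/(-180818) = -1/180818 ≈ -5.5304e-6)
y = -1334430415/553161768 (y = -80069*1/242296 + (-10125 - 51664)*(1/29679) = -80069/242296 - 61789*1/29679 = -80069/242296 - 4753/2283 = -1334430415/553161768 ≈ -2.4124)
A + y = -1/180818 - 1334430415/553161768 = -120644795970619/50010802283112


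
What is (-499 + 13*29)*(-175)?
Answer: 21350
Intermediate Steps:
(-499 + 13*29)*(-175) = (-499 + 377)*(-175) = -122*(-175) = 21350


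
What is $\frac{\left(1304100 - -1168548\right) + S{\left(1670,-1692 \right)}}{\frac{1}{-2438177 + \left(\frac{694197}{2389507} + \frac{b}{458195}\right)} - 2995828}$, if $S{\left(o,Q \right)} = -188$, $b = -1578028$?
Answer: $- \frac{6600148679326465087179560}{7997261924436371972507473} \approx -0.8253$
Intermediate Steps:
$\frac{\left(1304100 - -1168548\right) + S{\left(1670,-1692 \right)}}{\frac{1}{-2438177 + \left(\frac{694197}{2389507} + \frac{b}{458195}\right)} - 2995828} = \frac{\left(1304100 - -1168548\right) - 188}{\frac{1}{-2438177 + \left(\frac{694197}{2389507} - \frac{1578028}{458195}\right)} - 2995828} = \frac{\left(1304100 + 1168548\right) - 188}{\frac{1}{-2438177 + \left(694197 \cdot \frac{1}{2389507} - \frac{1578028}{458195}\right)} - 2995828} = \frac{2472648 - 188}{\frac{1}{-2438177 + \left(\frac{694197}{2389507} - \frac{1578028}{458195}\right)} - 2995828} = \frac{2472460}{\frac{1}{-2438177 - \frac{3452631357781}{1094860159865}} - 2995828} = \frac{2472460}{\frac{1}{- \frac{2669466312630523886}{1094860159865}} - 2995828} = \frac{2472460}{- \frac{1094860159865}{2669466312630523886} - 2995828} = \frac{2472460}{- \frac{7997261924436371972507473}{2669466312630523886}} = 2472460 \left(- \frac{2669466312630523886}{7997261924436371972507473}\right) = - \frac{6600148679326465087179560}{7997261924436371972507473}$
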